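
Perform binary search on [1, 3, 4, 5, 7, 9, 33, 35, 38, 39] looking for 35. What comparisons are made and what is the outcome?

Binary search for 35 in [1, 3, 4, 5, 7, 9, 33, 35, 38, 39]:

lo=0, hi=9, mid=4, arr[mid]=7 -> 7 < 35, search right half
lo=5, hi=9, mid=7, arr[mid]=35 -> Found target at index 7!

Binary search finds 35 at index 7 after 2 comparisons. The search repeatedly halves the search space by comparing with the middle element.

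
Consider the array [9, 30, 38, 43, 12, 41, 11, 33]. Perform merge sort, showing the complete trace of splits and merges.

Merge sort trace:

Split: [9, 30, 38, 43, 12, 41, 11, 33] -> [9, 30, 38, 43] and [12, 41, 11, 33]
  Split: [9, 30, 38, 43] -> [9, 30] and [38, 43]
    Split: [9, 30] -> [9] and [30]
    Merge: [9] + [30] -> [9, 30]
    Split: [38, 43] -> [38] and [43]
    Merge: [38] + [43] -> [38, 43]
  Merge: [9, 30] + [38, 43] -> [9, 30, 38, 43]
  Split: [12, 41, 11, 33] -> [12, 41] and [11, 33]
    Split: [12, 41] -> [12] and [41]
    Merge: [12] + [41] -> [12, 41]
    Split: [11, 33] -> [11] and [33]
    Merge: [11] + [33] -> [11, 33]
  Merge: [12, 41] + [11, 33] -> [11, 12, 33, 41]
Merge: [9, 30, 38, 43] + [11, 12, 33, 41] -> [9, 11, 12, 30, 33, 38, 41, 43]

Final sorted array: [9, 11, 12, 30, 33, 38, 41, 43]

The merge sort proceeds by recursively splitting the array and merging sorted halves.
After all merges, the sorted array is [9, 11, 12, 30, 33, 38, 41, 43].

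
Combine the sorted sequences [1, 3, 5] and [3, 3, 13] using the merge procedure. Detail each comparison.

Merging process:

Compare 1 vs 3: take 1 from left. Merged: [1]
Compare 3 vs 3: take 3 from left. Merged: [1, 3]
Compare 5 vs 3: take 3 from right. Merged: [1, 3, 3]
Compare 5 vs 3: take 3 from right. Merged: [1, 3, 3, 3]
Compare 5 vs 13: take 5 from left. Merged: [1, 3, 3, 3, 5]
Append remaining from right: [13]. Merged: [1, 3, 3, 3, 5, 13]

Final merged array: [1, 3, 3, 3, 5, 13]
Total comparisons: 5

The merged array is [1, 3, 3, 3, 5, 13], requiring 5 comparisons. The merge step runs in O(n) time where n is the total number of elements.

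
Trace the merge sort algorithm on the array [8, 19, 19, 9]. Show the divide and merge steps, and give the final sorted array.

Merge sort trace:

Split: [8, 19, 19, 9] -> [8, 19] and [19, 9]
  Split: [8, 19] -> [8] and [19]
  Merge: [8] + [19] -> [8, 19]
  Split: [19, 9] -> [19] and [9]
  Merge: [19] + [9] -> [9, 19]
Merge: [8, 19] + [9, 19] -> [8, 9, 19, 19]

Final sorted array: [8, 9, 19, 19]

The merge sort proceeds by recursively splitting the array and merging sorted halves.
After all merges, the sorted array is [8, 9, 19, 19].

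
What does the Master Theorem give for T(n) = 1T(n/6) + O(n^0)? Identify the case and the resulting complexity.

Master Theorem for T(n) = 1T(n/6) + O(n^0):

a = 1, b = 6, c = 0
log_b(a) = log_6(1) = 0.0000

Case 2: c = 0 = log_6(1) = 0.0000
T(n) = O(n^0 log n) = O(log n)

For T(n) = 1T(n/6) + O(n^0): log_6(1) = 0.0000. This is Case 2 of the Master Theorem (c = log_b(a), equal work at all levels), giving O(log n).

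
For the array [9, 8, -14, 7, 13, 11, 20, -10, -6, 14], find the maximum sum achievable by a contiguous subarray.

Using Kadane's algorithm on [9, 8, -14, 7, 13, 11, 20, -10, -6, 14]:

Scanning through the array:
Position 1 (value 8): max_ending_here = 17, max_so_far = 17
Position 2 (value -14): max_ending_here = 3, max_so_far = 17
Position 3 (value 7): max_ending_here = 10, max_so_far = 17
Position 4 (value 13): max_ending_here = 23, max_so_far = 23
Position 5 (value 11): max_ending_here = 34, max_so_far = 34
Position 6 (value 20): max_ending_here = 54, max_so_far = 54
Position 7 (value -10): max_ending_here = 44, max_so_far = 54
Position 8 (value -6): max_ending_here = 38, max_so_far = 54
Position 9 (value 14): max_ending_here = 52, max_so_far = 54

Maximum subarray: [9, 8, -14, 7, 13, 11, 20]
Maximum sum: 54

The maximum subarray is [9, 8, -14, 7, 13, 11, 20] with sum 54. This subarray runs from index 0 to index 6.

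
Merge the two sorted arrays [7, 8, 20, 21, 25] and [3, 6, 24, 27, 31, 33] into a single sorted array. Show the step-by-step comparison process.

Merging process:

Compare 7 vs 3: take 3 from right. Merged: [3]
Compare 7 vs 6: take 6 from right. Merged: [3, 6]
Compare 7 vs 24: take 7 from left. Merged: [3, 6, 7]
Compare 8 vs 24: take 8 from left. Merged: [3, 6, 7, 8]
Compare 20 vs 24: take 20 from left. Merged: [3, 6, 7, 8, 20]
Compare 21 vs 24: take 21 from left. Merged: [3, 6, 7, 8, 20, 21]
Compare 25 vs 24: take 24 from right. Merged: [3, 6, 7, 8, 20, 21, 24]
Compare 25 vs 27: take 25 from left. Merged: [3, 6, 7, 8, 20, 21, 24, 25]
Append remaining from right: [27, 31, 33]. Merged: [3, 6, 7, 8, 20, 21, 24, 25, 27, 31, 33]

Final merged array: [3, 6, 7, 8, 20, 21, 24, 25, 27, 31, 33]
Total comparisons: 8

The merged array is [3, 6, 7, 8, 20, 21, 24, 25, 27, 31, 33], requiring 8 comparisons. The merge step runs in O(n) time where n is the total number of elements.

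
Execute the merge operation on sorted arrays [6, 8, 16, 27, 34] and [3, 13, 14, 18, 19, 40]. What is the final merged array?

Merging process:

Compare 6 vs 3: take 3 from right. Merged: [3]
Compare 6 vs 13: take 6 from left. Merged: [3, 6]
Compare 8 vs 13: take 8 from left. Merged: [3, 6, 8]
Compare 16 vs 13: take 13 from right. Merged: [3, 6, 8, 13]
Compare 16 vs 14: take 14 from right. Merged: [3, 6, 8, 13, 14]
Compare 16 vs 18: take 16 from left. Merged: [3, 6, 8, 13, 14, 16]
Compare 27 vs 18: take 18 from right. Merged: [3, 6, 8, 13, 14, 16, 18]
Compare 27 vs 19: take 19 from right. Merged: [3, 6, 8, 13, 14, 16, 18, 19]
Compare 27 vs 40: take 27 from left. Merged: [3, 6, 8, 13, 14, 16, 18, 19, 27]
Compare 34 vs 40: take 34 from left. Merged: [3, 6, 8, 13, 14, 16, 18, 19, 27, 34]
Append remaining from right: [40]. Merged: [3, 6, 8, 13, 14, 16, 18, 19, 27, 34, 40]

Final merged array: [3, 6, 8, 13, 14, 16, 18, 19, 27, 34, 40]
Total comparisons: 10

The merged array is [3, 6, 8, 13, 14, 16, 18, 19, 27, 34, 40], requiring 10 comparisons. The merge step runs in O(n) time where n is the total number of elements.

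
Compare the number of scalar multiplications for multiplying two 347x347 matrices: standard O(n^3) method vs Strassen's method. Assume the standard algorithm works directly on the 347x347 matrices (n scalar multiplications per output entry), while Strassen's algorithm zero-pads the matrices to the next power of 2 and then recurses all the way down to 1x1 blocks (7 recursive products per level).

Matrix multiplication for 347x347 matrices:

Strassen's algorithm requires power-of-2 dimensions. Pad 347x347 to 512x512 (next power of 2).

Standard algorithm: 347^3 = 41781923 multiplications
Strassen's algorithm: 7^(log2(512)) = 7^9 = 40353607 multiplications
Savings: 41781923 - 40353607 = 1428316 multiplications

Standard: 41781923 multiplications (347^3). Strassen: 40353607 multiplications (7^9, after padding to 512x512). Strassen reduces 8 recursive multiplications to 7 at each level.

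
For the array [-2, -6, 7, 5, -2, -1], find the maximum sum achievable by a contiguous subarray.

Using Kadane's algorithm on [-2, -6, 7, 5, -2, -1]:

Scanning through the array:
Position 1 (value -6): max_ending_here = -6, max_so_far = -2
Position 2 (value 7): max_ending_here = 7, max_so_far = 7
Position 3 (value 5): max_ending_here = 12, max_so_far = 12
Position 4 (value -2): max_ending_here = 10, max_so_far = 12
Position 5 (value -1): max_ending_here = 9, max_so_far = 12

Maximum subarray: [7, 5]
Maximum sum: 12

The maximum subarray is [7, 5] with sum 12. This subarray runs from index 2 to index 3.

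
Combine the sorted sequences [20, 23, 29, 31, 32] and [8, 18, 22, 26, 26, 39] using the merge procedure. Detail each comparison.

Merging process:

Compare 20 vs 8: take 8 from right. Merged: [8]
Compare 20 vs 18: take 18 from right. Merged: [8, 18]
Compare 20 vs 22: take 20 from left. Merged: [8, 18, 20]
Compare 23 vs 22: take 22 from right. Merged: [8, 18, 20, 22]
Compare 23 vs 26: take 23 from left. Merged: [8, 18, 20, 22, 23]
Compare 29 vs 26: take 26 from right. Merged: [8, 18, 20, 22, 23, 26]
Compare 29 vs 26: take 26 from right. Merged: [8, 18, 20, 22, 23, 26, 26]
Compare 29 vs 39: take 29 from left. Merged: [8, 18, 20, 22, 23, 26, 26, 29]
Compare 31 vs 39: take 31 from left. Merged: [8, 18, 20, 22, 23, 26, 26, 29, 31]
Compare 32 vs 39: take 32 from left. Merged: [8, 18, 20, 22, 23, 26, 26, 29, 31, 32]
Append remaining from right: [39]. Merged: [8, 18, 20, 22, 23, 26, 26, 29, 31, 32, 39]

Final merged array: [8, 18, 20, 22, 23, 26, 26, 29, 31, 32, 39]
Total comparisons: 10

The merged array is [8, 18, 20, 22, 23, 26, 26, 29, 31, 32, 39], requiring 10 comparisons. The merge step runs in O(n) time where n is the total number of elements.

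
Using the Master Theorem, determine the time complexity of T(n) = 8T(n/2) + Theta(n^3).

Master Theorem for T(n) = 8T(n/2) + O(n^3):

a = 8, b = 2, c = 3
log_b(a) = log_2(8) = 3.0000

Case 2: c = 3 = log_2(8) = 3.0000
T(n) = O(n^3 log n) = O(n^3 log n)

For T(n) = 8T(n/2) + O(n^3): log_2(8) = 3.0000. This is Case 2 of the Master Theorem (c = log_b(a), equal work at all levels), giving O(n^3 log n).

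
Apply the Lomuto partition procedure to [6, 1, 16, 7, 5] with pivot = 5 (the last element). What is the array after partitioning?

Lomuto partition with pivot = 5:

Initial array: [6, 1, 16, 7, 5]

arr[0]=6 > 5: no swap
arr[1]=1 <= 5: swap with position 0, array becomes [1, 6, 16, 7, 5]
arr[2]=16 > 5: no swap
arr[3]=7 > 5: no swap

Place pivot at position 1: [1, 5, 16, 7, 6]
Pivot position: 1

After partitioning with pivot 5, the array becomes [1, 5, 16, 7, 6]. The pivot is placed at index 1. All elements to the left of the pivot are <= 5, and all elements to the right are > 5.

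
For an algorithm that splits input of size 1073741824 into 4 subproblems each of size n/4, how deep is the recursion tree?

For divide and conquer with division factor 4:

Problem sizes at each level:
Level 0: 1073741824
Level 1: 268435456
Level 2: 67108864
Level 3: 16777216
Level 4: 4194304
Level 5: 1048576
Level 6: 262144
Level 7: 65536
Level 8: 16384
Level 9: 4096
Level 10: 1024
Level 11: 256
Level 12: 64
Level 13: 16
Level 14: 4
Level 15: 1

The root is level 0 and the size-1 base case is level 15 (the tree spans levels 0 through 15, i.e. 16 levels counting the root), so the depth is the number of divisions: log_4(1073741824) = 15

The recursion tree depth is log_4(1073741824) = 15. At each level, the problem size is divided by 4, so it takes 15 divisions to reduce to a base case of size 1. The algorithm makes 4 recursive calls at each level.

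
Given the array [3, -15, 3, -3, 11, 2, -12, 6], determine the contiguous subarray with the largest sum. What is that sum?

Using Kadane's algorithm on [3, -15, 3, -3, 11, 2, -12, 6]:

Scanning through the array:
Position 1 (value -15): max_ending_here = -12, max_so_far = 3
Position 2 (value 3): max_ending_here = 3, max_so_far = 3
Position 3 (value -3): max_ending_here = 0, max_so_far = 3
Position 4 (value 11): max_ending_here = 11, max_so_far = 11
Position 5 (value 2): max_ending_here = 13, max_so_far = 13
Position 6 (value -12): max_ending_here = 1, max_so_far = 13
Position 7 (value 6): max_ending_here = 7, max_so_far = 13

Maximum subarray: [3, -3, 11, 2]
Maximum sum: 13

The maximum subarray is [3, -3, 11, 2] with sum 13. This subarray runs from index 2 to index 5.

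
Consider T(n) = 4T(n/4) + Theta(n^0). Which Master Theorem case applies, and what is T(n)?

Master Theorem for T(n) = 4T(n/4) + O(n^0):

a = 4, b = 4, c = 0
log_b(a) = log_4(4) = 1.0000

Case 1: c = 0 < log_4(4) = 1.0000
T(n) = O(n^(log_4 4)) = O(n)

For T(n) = 4T(n/4) + O(n^0): log_4(4) = 1.0000. This is Case 1 of the Master Theorem (c < log_b(a), work dominated by leaves), giving O(n).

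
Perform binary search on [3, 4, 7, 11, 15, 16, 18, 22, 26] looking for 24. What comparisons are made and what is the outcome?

Binary search for 24 in [3, 4, 7, 11, 15, 16, 18, 22, 26]:

lo=0, hi=8, mid=4, arr[mid]=15 -> 15 < 24, search right half
lo=5, hi=8, mid=6, arr[mid]=18 -> 18 < 24, search right half
lo=7, hi=8, mid=7, arr[mid]=22 -> 22 < 24, search right half
lo=8, hi=8, mid=8, arr[mid]=26 -> 26 > 24, search left half
lo=8 > hi=7, target 24 not found

Binary search determines that 24 is not in the array after 4 comparisons. The search space was exhausted without finding the target.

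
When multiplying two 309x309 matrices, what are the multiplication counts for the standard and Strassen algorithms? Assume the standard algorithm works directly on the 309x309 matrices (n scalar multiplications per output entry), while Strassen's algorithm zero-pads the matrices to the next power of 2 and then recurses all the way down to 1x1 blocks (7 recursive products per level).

Matrix multiplication for 309x309 matrices:

Strassen's algorithm requires power-of-2 dimensions. Pad 309x309 to 512x512 (next power of 2).

Standard algorithm: 309^3 = 29503629 multiplications
Strassen's algorithm: 7^(log2(512)) = 7^9 = 40353607 multiplications
Difference: 29503629 - 40353607 = -10849978 (Strassen uses MORE here due to padding overhead — for small or just-over-power-of-2 n, padding can outweigh the per-level savings)

Standard: 29503629 multiplications (309^3). Strassen: 40353607 multiplications (7^9, after padding to 512x512). Strassen reduces 8 recursive multiplications to 7 at each level.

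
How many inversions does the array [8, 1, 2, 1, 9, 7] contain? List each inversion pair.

Finding inversions in [8, 1, 2, 1, 9, 7]:

(0, 1): arr[0]=8 > arr[1]=1
(0, 2): arr[0]=8 > arr[2]=2
(0, 3): arr[0]=8 > arr[3]=1
(0, 5): arr[0]=8 > arr[5]=7
(2, 3): arr[2]=2 > arr[3]=1
(4, 5): arr[4]=9 > arr[5]=7

Total inversions: 6

The array has 6 inversion(s): (0,1), (0,2), (0,3), (0,5), (2,3), (4,5). Each pair (i,j) satisfies i < j and arr[i] > arr[j].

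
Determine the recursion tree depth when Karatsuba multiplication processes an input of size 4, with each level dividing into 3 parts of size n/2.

For divide and conquer with division factor 2:

Problem sizes at each level:
Level 0: 4
Level 1: 2
Level 2: 1

The root is level 0 and the size-1 base case is level 2 (the tree spans levels 0 through 2, i.e. 3 levels counting the root), so the depth is the number of divisions: log_2(4) = 2

The recursion tree depth is log_2(4) = 2. At each level, the problem size is divided by 2, so it takes 2 divisions to reduce to a base case of size 1. The algorithm makes 3 recursive calls at each level.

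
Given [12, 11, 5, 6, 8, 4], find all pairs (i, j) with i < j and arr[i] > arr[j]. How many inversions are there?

Finding inversions in [12, 11, 5, 6, 8, 4]:

(0, 1): arr[0]=12 > arr[1]=11
(0, 2): arr[0]=12 > arr[2]=5
(0, 3): arr[0]=12 > arr[3]=6
(0, 4): arr[0]=12 > arr[4]=8
(0, 5): arr[0]=12 > arr[5]=4
(1, 2): arr[1]=11 > arr[2]=5
(1, 3): arr[1]=11 > arr[3]=6
(1, 4): arr[1]=11 > arr[4]=8
(1, 5): arr[1]=11 > arr[5]=4
(2, 5): arr[2]=5 > arr[5]=4
(3, 5): arr[3]=6 > arr[5]=4
(4, 5): arr[4]=8 > arr[5]=4

Total inversions: 12

The array has 12 inversion(s): (0,1), (0,2), (0,3), (0,4), (0,5), (1,2), (1,3), (1,4), (1,5), (2,5), (3,5), (4,5). Each pair (i,j) satisfies i < j and arr[i] > arr[j].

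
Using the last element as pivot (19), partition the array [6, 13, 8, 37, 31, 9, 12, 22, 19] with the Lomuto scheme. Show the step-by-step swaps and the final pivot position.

Lomuto partition with pivot = 19:

Initial array: [6, 13, 8, 37, 31, 9, 12, 22, 19]

arr[0]=6 <= 19: swap with position 0, array becomes [6, 13, 8, 37, 31, 9, 12, 22, 19]
arr[1]=13 <= 19: swap with position 1, array becomes [6, 13, 8, 37, 31, 9, 12, 22, 19]
arr[2]=8 <= 19: swap with position 2, array becomes [6, 13, 8, 37, 31, 9, 12, 22, 19]
arr[3]=37 > 19: no swap
arr[4]=31 > 19: no swap
arr[5]=9 <= 19: swap with position 3, array becomes [6, 13, 8, 9, 31, 37, 12, 22, 19]
arr[6]=12 <= 19: swap with position 4, array becomes [6, 13, 8, 9, 12, 37, 31, 22, 19]
arr[7]=22 > 19: no swap

Place pivot at position 5: [6, 13, 8, 9, 12, 19, 31, 22, 37]
Pivot position: 5

After partitioning with pivot 19, the array becomes [6, 13, 8, 9, 12, 19, 31, 22, 37]. The pivot is placed at index 5. All elements to the left of the pivot are <= 19, and all elements to the right are > 19.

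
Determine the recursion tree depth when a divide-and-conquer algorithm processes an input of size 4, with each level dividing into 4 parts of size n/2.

For divide and conquer with division factor 2:

Problem sizes at each level:
Level 0: 4
Level 1: 2
Level 2: 1

The root is level 0 and the size-1 base case is level 2 (the tree spans levels 0 through 2, i.e. 3 levels counting the root), so the depth is the number of divisions: log_2(4) = 2

The recursion tree depth is log_2(4) = 2. At each level, the problem size is divided by 2, so it takes 2 divisions to reduce to a base case of size 1. The algorithm makes 4 recursive calls at each level.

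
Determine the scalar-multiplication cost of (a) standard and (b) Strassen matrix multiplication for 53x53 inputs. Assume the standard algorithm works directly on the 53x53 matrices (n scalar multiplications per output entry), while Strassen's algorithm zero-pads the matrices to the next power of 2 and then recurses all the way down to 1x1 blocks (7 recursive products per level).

Matrix multiplication for 53x53 matrices:

Strassen's algorithm requires power-of-2 dimensions. Pad 53x53 to 64x64 (next power of 2).

Standard algorithm: 53^3 = 148877 multiplications
Strassen's algorithm: 7^(log2(64)) = 7^6 = 117649 multiplications
Savings: 148877 - 117649 = 31228 multiplications

Standard: 148877 multiplications (53^3). Strassen: 117649 multiplications (7^6, after padding to 64x64). Strassen reduces 8 recursive multiplications to 7 at each level.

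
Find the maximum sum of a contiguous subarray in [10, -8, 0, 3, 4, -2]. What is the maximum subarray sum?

Using Kadane's algorithm on [10, -8, 0, 3, 4, -2]:

Scanning through the array:
Position 1 (value -8): max_ending_here = 2, max_so_far = 10
Position 2 (value 0): max_ending_here = 2, max_so_far = 10
Position 3 (value 3): max_ending_here = 5, max_so_far = 10
Position 4 (value 4): max_ending_here = 9, max_so_far = 10
Position 5 (value -2): max_ending_here = 7, max_so_far = 10

Maximum subarray: [10]
Maximum sum: 10

The maximum subarray is [10] with sum 10. This subarray runs from index 0 to index 0.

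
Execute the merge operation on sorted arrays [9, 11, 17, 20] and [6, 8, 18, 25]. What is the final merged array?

Merging process:

Compare 9 vs 6: take 6 from right. Merged: [6]
Compare 9 vs 8: take 8 from right. Merged: [6, 8]
Compare 9 vs 18: take 9 from left. Merged: [6, 8, 9]
Compare 11 vs 18: take 11 from left. Merged: [6, 8, 9, 11]
Compare 17 vs 18: take 17 from left. Merged: [6, 8, 9, 11, 17]
Compare 20 vs 18: take 18 from right. Merged: [6, 8, 9, 11, 17, 18]
Compare 20 vs 25: take 20 from left. Merged: [6, 8, 9, 11, 17, 18, 20]
Append remaining from right: [25]. Merged: [6, 8, 9, 11, 17, 18, 20, 25]

Final merged array: [6, 8, 9, 11, 17, 18, 20, 25]
Total comparisons: 7

The merged array is [6, 8, 9, 11, 17, 18, 20, 25], requiring 7 comparisons. The merge step runs in O(n) time where n is the total number of elements.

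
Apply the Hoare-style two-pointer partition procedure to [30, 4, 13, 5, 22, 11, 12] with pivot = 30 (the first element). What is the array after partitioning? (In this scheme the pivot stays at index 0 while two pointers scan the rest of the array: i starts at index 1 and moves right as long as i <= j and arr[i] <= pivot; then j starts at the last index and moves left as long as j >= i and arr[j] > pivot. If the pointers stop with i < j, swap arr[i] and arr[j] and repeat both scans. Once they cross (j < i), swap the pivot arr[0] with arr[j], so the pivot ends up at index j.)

Hoare-style two-pointer partition with pivot = 30:

Initial array: [30, 4, 13, 5, 22, 11, 12]

Pointers start at i = 1, j = 6.
i ends at 7, j ends at 6: the pointers have crossed (j < i), so scanning stops.

Swap pivot arr[0] with arr[6] to place pivot at position 6: [12, 4, 13, 5, 22, 11, 30]
Pivot position: 6

After partitioning with pivot 30, the array becomes [12, 4, 13, 5, 22, 11, 30]. The pivot is placed at index 6. All elements to the left of the pivot are <= 30, and all elements to the right are > 30.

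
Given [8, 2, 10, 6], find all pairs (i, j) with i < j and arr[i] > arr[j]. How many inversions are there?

Finding inversions in [8, 2, 10, 6]:

(0, 1): arr[0]=8 > arr[1]=2
(0, 3): arr[0]=8 > arr[3]=6
(2, 3): arr[2]=10 > arr[3]=6

Total inversions: 3

The array has 3 inversion(s): (0,1), (0,3), (2,3). Each pair (i,j) satisfies i < j and arr[i] > arr[j].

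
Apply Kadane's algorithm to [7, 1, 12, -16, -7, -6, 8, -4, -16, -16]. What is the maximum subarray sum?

Using Kadane's algorithm on [7, 1, 12, -16, -7, -6, 8, -4, -16, -16]:

Scanning through the array:
Position 1 (value 1): max_ending_here = 8, max_so_far = 8
Position 2 (value 12): max_ending_here = 20, max_so_far = 20
Position 3 (value -16): max_ending_here = 4, max_so_far = 20
Position 4 (value -7): max_ending_here = -3, max_so_far = 20
Position 5 (value -6): max_ending_here = -6, max_so_far = 20
Position 6 (value 8): max_ending_here = 8, max_so_far = 20
Position 7 (value -4): max_ending_here = 4, max_so_far = 20
Position 8 (value -16): max_ending_here = -12, max_so_far = 20
Position 9 (value -16): max_ending_here = -16, max_so_far = 20

Maximum subarray: [7, 1, 12]
Maximum sum: 20

The maximum subarray is [7, 1, 12] with sum 20. This subarray runs from index 0 to index 2.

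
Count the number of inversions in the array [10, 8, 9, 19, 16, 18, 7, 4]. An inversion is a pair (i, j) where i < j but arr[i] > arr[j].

Finding inversions in [10, 8, 9, 19, 16, 18, 7, 4]:

(0, 1): arr[0]=10 > arr[1]=8
(0, 2): arr[0]=10 > arr[2]=9
(0, 6): arr[0]=10 > arr[6]=7
(0, 7): arr[0]=10 > arr[7]=4
(1, 6): arr[1]=8 > arr[6]=7
(1, 7): arr[1]=8 > arr[7]=4
(2, 6): arr[2]=9 > arr[6]=7
(2, 7): arr[2]=9 > arr[7]=4
(3, 4): arr[3]=19 > arr[4]=16
(3, 5): arr[3]=19 > arr[5]=18
(3, 6): arr[3]=19 > arr[6]=7
(3, 7): arr[3]=19 > arr[7]=4
(4, 6): arr[4]=16 > arr[6]=7
(4, 7): arr[4]=16 > arr[7]=4
(5, 6): arr[5]=18 > arr[6]=7
(5, 7): arr[5]=18 > arr[7]=4
(6, 7): arr[6]=7 > arr[7]=4

Total inversions: 17

The array has 17 inversion(s): (0,1), (0,2), (0,6), (0,7), (1,6), (1,7), (2,6), (2,7), (3,4), (3,5), (3,6), (3,7), (4,6), (4,7), (5,6), (5,7), (6,7). Each pair (i,j) satisfies i < j and arr[i] > arr[j].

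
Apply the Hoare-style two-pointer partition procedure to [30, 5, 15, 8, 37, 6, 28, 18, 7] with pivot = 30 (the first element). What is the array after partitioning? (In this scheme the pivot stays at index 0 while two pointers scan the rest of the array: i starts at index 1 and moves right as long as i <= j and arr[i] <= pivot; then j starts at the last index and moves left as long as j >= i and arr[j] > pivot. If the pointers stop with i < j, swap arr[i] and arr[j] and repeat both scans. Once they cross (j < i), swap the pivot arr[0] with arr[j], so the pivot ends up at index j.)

Hoare-style two-pointer partition with pivot = 30:

Initial array: [30, 5, 15, 8, 37, 6, 28, 18, 7]

Pointers start at i = 1, j = 8.
i stops at index 4 (arr[4]=37 > 30), j stops at index 8 (arr[8]=7 <= 30): swap arr[4] and arr[8], array becomes [30, 5, 15, 8, 7, 6, 28, 18, 37]
i ends at 8, j ends at 7: the pointers have crossed (j < i), so scanning stops.

Swap pivot arr[0] with arr[7] to place pivot at position 7: [18, 5, 15, 8, 7, 6, 28, 30, 37]
Pivot position: 7

After partitioning with pivot 30, the array becomes [18, 5, 15, 8, 7, 6, 28, 30, 37]. The pivot is placed at index 7. All elements to the left of the pivot are <= 30, and all elements to the right are > 30.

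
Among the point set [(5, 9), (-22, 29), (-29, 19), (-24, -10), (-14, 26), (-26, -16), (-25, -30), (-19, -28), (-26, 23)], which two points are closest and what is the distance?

Computing all pairwise distances among 9 points:

d((5, 9), (-22, 29)) = 33.6006
d((5, 9), (-29, 19)) = 35.4401
d((5, 9), (-24, -10)) = 34.6699
d((5, 9), (-14, 26)) = 25.4951
d((5, 9), (-26, -16)) = 39.8246
d((5, 9), (-25, -30)) = 49.2037
d((5, 9), (-19, -28)) = 44.1022
d((5, 9), (-26, 23)) = 34.0147
d((-22, 29), (-29, 19)) = 12.2066
d((-22, 29), (-24, -10)) = 39.0512
d((-22, 29), (-14, 26)) = 8.544
d((-22, 29), (-26, -16)) = 45.1774
d((-22, 29), (-25, -30)) = 59.0762
d((-22, 29), (-19, -28)) = 57.0789
d((-22, 29), (-26, 23)) = 7.2111
d((-29, 19), (-24, -10)) = 29.4279
d((-29, 19), (-14, 26)) = 16.5529
d((-29, 19), (-26, -16)) = 35.1283
d((-29, 19), (-25, -30)) = 49.163
d((-29, 19), (-19, -28)) = 48.0521
d((-29, 19), (-26, 23)) = 5.0 <-- minimum
d((-24, -10), (-14, 26)) = 37.3631
d((-24, -10), (-26, -16)) = 6.3246
d((-24, -10), (-25, -30)) = 20.025
d((-24, -10), (-19, -28)) = 18.6815
d((-24, -10), (-26, 23)) = 33.0606
d((-14, 26), (-26, -16)) = 43.6807
d((-14, 26), (-25, -30)) = 57.0701
d((-14, 26), (-19, -28)) = 54.231
d((-14, 26), (-26, 23)) = 12.3693
d((-26, -16), (-25, -30)) = 14.0357
d((-26, -16), (-19, -28)) = 13.8924
d((-26, -16), (-26, 23)) = 39.0
d((-25, -30), (-19, -28)) = 6.3246
d((-25, -30), (-26, 23)) = 53.0094
d((-19, -28), (-26, 23)) = 51.4782

Closest pair: (-29, 19) and (-26, 23) with distance 5.0

The closest pair is (-29, 19) and (-26, 23) with Euclidean distance 5.0. For 9 points, brute-force pairwise comparison is shown above. For large n, the divide-and-conquer algorithm (sort by x, recurse on halves, check the dividing strip) achieves O(n log n).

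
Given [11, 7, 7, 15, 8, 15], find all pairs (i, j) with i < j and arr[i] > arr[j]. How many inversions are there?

Finding inversions in [11, 7, 7, 15, 8, 15]:

(0, 1): arr[0]=11 > arr[1]=7
(0, 2): arr[0]=11 > arr[2]=7
(0, 4): arr[0]=11 > arr[4]=8
(3, 4): arr[3]=15 > arr[4]=8

Total inversions: 4

The array has 4 inversion(s): (0,1), (0,2), (0,4), (3,4). Each pair (i,j) satisfies i < j and arr[i] > arr[j].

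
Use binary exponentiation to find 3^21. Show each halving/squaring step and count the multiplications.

Computing 3^21 by squaring (build up from 3^1; each line after the first costs one multiplication):

3^1 = 3
3^2 = (3^1)^2 = 3^2 = 9
3^4 = (3^2)^2 = 9^2 = 81
3^5 = 3 * 3^4 = 3 * 81 = 243
3^10 = (3^5)^2 = 243^2 = 59049
3^20 = (3^10)^2 = 59049^2 = 3486784401
3^21 = 3 * 3^20 = 3 * 3486784401 = 10460353203

Result: 10460353203
Multiplications needed: 6 (6 lines after 3^1)

3^21 = 10460353203. Using exponentiation by squaring, this requires 6 multiplications. The key idea: if the exponent is even, square the half-power; if odd, multiply by the base once.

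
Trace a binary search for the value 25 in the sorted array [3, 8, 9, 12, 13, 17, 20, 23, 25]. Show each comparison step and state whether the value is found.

Binary search for 25 in [3, 8, 9, 12, 13, 17, 20, 23, 25]:

lo=0, hi=8, mid=4, arr[mid]=13 -> 13 < 25, search right half
lo=5, hi=8, mid=6, arr[mid]=20 -> 20 < 25, search right half
lo=7, hi=8, mid=7, arr[mid]=23 -> 23 < 25, search right half
lo=8, hi=8, mid=8, arr[mid]=25 -> Found target at index 8!

Binary search finds 25 at index 8 after 4 comparisons. The search repeatedly halves the search space by comparing with the middle element.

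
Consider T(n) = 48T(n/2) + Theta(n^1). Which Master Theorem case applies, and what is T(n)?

Master Theorem for T(n) = 48T(n/2) + O(n^1):

a = 48, b = 2, c = 1
log_b(a) = log_2(48) = 5.5850

Case 1: c = 1 < log_2(48) = 5.5850
T(n) = O(n^(log_2 48))

For T(n) = 48T(n/2) + O(n^1): log_2(48) = 5.5850. This is Case 1 of the Master Theorem (c < log_b(a), work dominated by leaves), giving O(n^(log_2 48)).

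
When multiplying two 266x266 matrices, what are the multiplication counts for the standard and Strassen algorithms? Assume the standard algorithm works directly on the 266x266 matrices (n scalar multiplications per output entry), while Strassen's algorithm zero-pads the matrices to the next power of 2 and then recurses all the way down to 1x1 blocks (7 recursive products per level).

Matrix multiplication for 266x266 matrices:

Strassen's algorithm requires power-of-2 dimensions. Pad 266x266 to 512x512 (next power of 2).

Standard algorithm: 266^3 = 18821096 multiplications
Strassen's algorithm: 7^(log2(512)) = 7^9 = 40353607 multiplications
Difference: 18821096 - 40353607 = -21532511 (Strassen uses MORE here due to padding overhead — for small or just-over-power-of-2 n, padding can outweigh the per-level savings)

Standard: 18821096 multiplications (266^3). Strassen: 40353607 multiplications (7^9, after padding to 512x512). Strassen reduces 8 recursive multiplications to 7 at each level.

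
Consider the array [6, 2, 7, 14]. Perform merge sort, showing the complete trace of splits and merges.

Merge sort trace:

Split: [6, 2, 7, 14] -> [6, 2] and [7, 14]
  Split: [6, 2] -> [6] and [2]
  Merge: [6] + [2] -> [2, 6]
  Split: [7, 14] -> [7] and [14]
  Merge: [7] + [14] -> [7, 14]
Merge: [2, 6] + [7, 14] -> [2, 6, 7, 14]

Final sorted array: [2, 6, 7, 14]

The merge sort proceeds by recursively splitting the array and merging sorted halves.
After all merges, the sorted array is [2, 6, 7, 14].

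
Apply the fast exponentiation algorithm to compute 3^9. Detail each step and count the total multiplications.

Computing 3^9 by squaring (build up from 3^1; each line after the first costs one multiplication):

3^1 = 3
3^2 = (3^1)^2 = 3^2 = 9
3^4 = (3^2)^2 = 9^2 = 81
3^8 = (3^4)^2 = 81^2 = 6561
3^9 = 3 * 3^8 = 3 * 6561 = 19683

Result: 19683
Multiplications needed: 4 (4 lines after 3^1)

3^9 = 19683. Using exponentiation by squaring, this requires 4 multiplications. The key idea: if the exponent is even, square the half-power; if odd, multiply by the base once.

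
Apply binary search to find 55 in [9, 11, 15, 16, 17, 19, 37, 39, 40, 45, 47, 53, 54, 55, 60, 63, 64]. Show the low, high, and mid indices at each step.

Binary search for 55 in [9, 11, 15, 16, 17, 19, 37, 39, 40, 45, 47, 53, 54, 55, 60, 63, 64]:

lo=0, hi=16, mid=8, arr[mid]=40 -> 40 < 55, search right half
lo=9, hi=16, mid=12, arr[mid]=54 -> 54 < 55, search right half
lo=13, hi=16, mid=14, arr[mid]=60 -> 60 > 55, search left half
lo=13, hi=13, mid=13, arr[mid]=55 -> Found target at index 13!

Binary search finds 55 at index 13 after 4 comparisons. The search repeatedly halves the search space by comparing with the middle element.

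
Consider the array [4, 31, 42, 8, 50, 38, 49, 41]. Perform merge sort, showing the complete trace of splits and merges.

Merge sort trace:

Split: [4, 31, 42, 8, 50, 38, 49, 41] -> [4, 31, 42, 8] and [50, 38, 49, 41]
  Split: [4, 31, 42, 8] -> [4, 31] and [42, 8]
    Split: [4, 31] -> [4] and [31]
    Merge: [4] + [31] -> [4, 31]
    Split: [42, 8] -> [42] and [8]
    Merge: [42] + [8] -> [8, 42]
  Merge: [4, 31] + [8, 42] -> [4, 8, 31, 42]
  Split: [50, 38, 49, 41] -> [50, 38] and [49, 41]
    Split: [50, 38] -> [50] and [38]
    Merge: [50] + [38] -> [38, 50]
    Split: [49, 41] -> [49] and [41]
    Merge: [49] + [41] -> [41, 49]
  Merge: [38, 50] + [41, 49] -> [38, 41, 49, 50]
Merge: [4, 8, 31, 42] + [38, 41, 49, 50] -> [4, 8, 31, 38, 41, 42, 49, 50]

Final sorted array: [4, 8, 31, 38, 41, 42, 49, 50]

The merge sort proceeds by recursively splitting the array and merging sorted halves.
After all merges, the sorted array is [4, 8, 31, 38, 41, 42, 49, 50].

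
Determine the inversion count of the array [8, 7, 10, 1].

Finding inversions in [8, 7, 10, 1]:

(0, 1): arr[0]=8 > arr[1]=7
(0, 3): arr[0]=8 > arr[3]=1
(1, 3): arr[1]=7 > arr[3]=1
(2, 3): arr[2]=10 > arr[3]=1

Total inversions: 4

The array has 4 inversion(s): (0,1), (0,3), (1,3), (2,3). Each pair (i,j) satisfies i < j and arr[i] > arr[j].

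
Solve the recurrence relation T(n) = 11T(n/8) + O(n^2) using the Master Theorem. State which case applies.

Master Theorem for T(n) = 11T(n/8) + O(n^2):

a = 11, b = 8, c = 2
log_b(a) = log_8(11) = 1.1531

Case 3: c = 2 > log_8(11) = 1.1531
T(n) = O(n^2) = O(n^2)

For T(n) = 11T(n/8) + O(n^2): log_8(11) = 1.1531. This is Case 3 of the Master Theorem (c > log_b(a), work dominated by root), giving O(n^2).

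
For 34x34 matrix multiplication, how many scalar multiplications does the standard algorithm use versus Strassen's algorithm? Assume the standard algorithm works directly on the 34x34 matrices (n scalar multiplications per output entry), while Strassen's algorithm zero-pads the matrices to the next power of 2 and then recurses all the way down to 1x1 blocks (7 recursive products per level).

Matrix multiplication for 34x34 matrices:

Strassen's algorithm requires power-of-2 dimensions. Pad 34x34 to 64x64 (next power of 2).

Standard algorithm: 34^3 = 39304 multiplications
Strassen's algorithm: 7^(log2(64)) = 7^6 = 117649 multiplications
Difference: 39304 - 117649 = -78345 (Strassen uses MORE here due to padding overhead — for small or just-over-power-of-2 n, padding can outweigh the per-level savings)

Standard: 39304 multiplications (34^3). Strassen: 117649 multiplications (7^6, after padding to 64x64). Strassen reduces 8 recursive multiplications to 7 at each level.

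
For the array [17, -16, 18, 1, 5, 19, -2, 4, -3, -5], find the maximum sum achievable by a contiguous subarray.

Using Kadane's algorithm on [17, -16, 18, 1, 5, 19, -2, 4, -3, -5]:

Scanning through the array:
Position 1 (value -16): max_ending_here = 1, max_so_far = 17
Position 2 (value 18): max_ending_here = 19, max_so_far = 19
Position 3 (value 1): max_ending_here = 20, max_so_far = 20
Position 4 (value 5): max_ending_here = 25, max_so_far = 25
Position 5 (value 19): max_ending_here = 44, max_so_far = 44
Position 6 (value -2): max_ending_here = 42, max_so_far = 44
Position 7 (value 4): max_ending_here = 46, max_so_far = 46
Position 8 (value -3): max_ending_here = 43, max_so_far = 46
Position 9 (value -5): max_ending_here = 38, max_so_far = 46

Maximum subarray: [17, -16, 18, 1, 5, 19, -2, 4]
Maximum sum: 46

The maximum subarray is [17, -16, 18, 1, 5, 19, -2, 4] with sum 46. This subarray runs from index 0 to index 7.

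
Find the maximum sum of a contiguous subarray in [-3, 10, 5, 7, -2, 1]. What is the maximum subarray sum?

Using Kadane's algorithm on [-3, 10, 5, 7, -2, 1]:

Scanning through the array:
Position 1 (value 10): max_ending_here = 10, max_so_far = 10
Position 2 (value 5): max_ending_here = 15, max_so_far = 15
Position 3 (value 7): max_ending_here = 22, max_so_far = 22
Position 4 (value -2): max_ending_here = 20, max_so_far = 22
Position 5 (value 1): max_ending_here = 21, max_so_far = 22

Maximum subarray: [10, 5, 7]
Maximum sum: 22

The maximum subarray is [10, 5, 7] with sum 22. This subarray runs from index 1 to index 3.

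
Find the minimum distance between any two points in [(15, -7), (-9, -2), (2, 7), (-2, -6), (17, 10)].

Computing all pairwise distances among 5 points:

d((15, -7), (-9, -2)) = 24.5153
d((15, -7), (2, 7)) = 19.105
d((15, -7), (-2, -6)) = 17.0294
d((15, -7), (17, 10)) = 17.1172
d((-9, -2), (2, 7)) = 14.2127
d((-9, -2), (-2, -6)) = 8.0623 <-- minimum
d((-9, -2), (17, 10)) = 28.6356
d((2, 7), (-2, -6)) = 13.6015
d((2, 7), (17, 10)) = 15.2971
d((-2, -6), (17, 10)) = 24.8395

Closest pair: (-9, -2) and (-2, -6) with distance 8.0623

The closest pair is (-9, -2) and (-2, -6) with Euclidean distance 8.0623. For 5 points, brute-force pairwise comparison is shown above. For large n, the divide-and-conquer algorithm (sort by x, recurse on halves, check the dividing strip) achieves O(n log n).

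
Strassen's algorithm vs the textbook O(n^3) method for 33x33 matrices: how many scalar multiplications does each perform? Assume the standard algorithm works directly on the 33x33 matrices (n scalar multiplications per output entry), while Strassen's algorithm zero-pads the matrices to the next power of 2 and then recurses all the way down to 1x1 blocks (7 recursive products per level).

Matrix multiplication for 33x33 matrices:

Strassen's algorithm requires power-of-2 dimensions. Pad 33x33 to 64x64 (next power of 2).

Standard algorithm: 33^3 = 35937 multiplications
Strassen's algorithm: 7^(log2(64)) = 7^6 = 117649 multiplications
Difference: 35937 - 117649 = -81712 (Strassen uses MORE here due to padding overhead — for small or just-over-power-of-2 n, padding can outweigh the per-level savings)

Standard: 35937 multiplications (33^3). Strassen: 117649 multiplications (7^6, after padding to 64x64). Strassen reduces 8 recursive multiplications to 7 at each level.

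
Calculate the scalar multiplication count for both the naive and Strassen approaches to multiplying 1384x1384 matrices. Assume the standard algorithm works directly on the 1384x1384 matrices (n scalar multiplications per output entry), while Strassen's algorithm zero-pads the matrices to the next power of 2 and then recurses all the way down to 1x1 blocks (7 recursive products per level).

Matrix multiplication for 1384x1384 matrices:

Strassen's algorithm requires power-of-2 dimensions. Pad 1384x1384 to 2048x2048 (next power of 2).

Standard algorithm: 1384^3 = 2650991104 multiplications
Strassen's algorithm: 7^(log2(2048)) = 7^11 = 1977326743 multiplications
Savings: 2650991104 - 1977326743 = 673664361 multiplications

Standard: 2650991104 multiplications (1384^3). Strassen: 1977326743 multiplications (7^11, after padding to 2048x2048). Strassen reduces 8 recursive multiplications to 7 at each level.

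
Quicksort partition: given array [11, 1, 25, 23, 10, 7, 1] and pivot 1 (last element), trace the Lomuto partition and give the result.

Lomuto partition with pivot = 1:

Initial array: [11, 1, 25, 23, 10, 7, 1]

arr[0]=11 > 1: no swap
arr[1]=1 <= 1: swap with position 0, array becomes [1, 11, 25, 23, 10, 7, 1]
arr[2]=25 > 1: no swap
arr[3]=23 > 1: no swap
arr[4]=10 > 1: no swap
arr[5]=7 > 1: no swap

Place pivot at position 1: [1, 1, 25, 23, 10, 7, 11]
Pivot position: 1

After partitioning with pivot 1, the array becomes [1, 1, 25, 23, 10, 7, 11]. The pivot is placed at index 1. All elements to the left of the pivot are <= 1, and all elements to the right are > 1.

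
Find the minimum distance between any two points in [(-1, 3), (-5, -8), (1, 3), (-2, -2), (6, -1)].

Computing all pairwise distances among 5 points:

d((-1, 3), (-5, -8)) = 11.7047
d((-1, 3), (1, 3)) = 2.0 <-- minimum
d((-1, 3), (-2, -2)) = 5.099
d((-1, 3), (6, -1)) = 8.0623
d((-5, -8), (1, 3)) = 12.53
d((-5, -8), (-2, -2)) = 6.7082
d((-5, -8), (6, -1)) = 13.0384
d((1, 3), (-2, -2)) = 5.831
d((1, 3), (6, -1)) = 6.4031
d((-2, -2), (6, -1)) = 8.0623

Closest pair: (-1, 3) and (1, 3) with distance 2.0

The closest pair is (-1, 3) and (1, 3) with Euclidean distance 2.0. For 5 points, brute-force pairwise comparison is shown above. For large n, the divide-and-conquer algorithm (sort by x, recurse on halves, check the dividing strip) achieves O(n log n).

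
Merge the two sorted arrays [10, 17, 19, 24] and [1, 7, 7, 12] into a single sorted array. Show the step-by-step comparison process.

Merging process:

Compare 10 vs 1: take 1 from right. Merged: [1]
Compare 10 vs 7: take 7 from right. Merged: [1, 7]
Compare 10 vs 7: take 7 from right. Merged: [1, 7, 7]
Compare 10 vs 12: take 10 from left. Merged: [1, 7, 7, 10]
Compare 17 vs 12: take 12 from right. Merged: [1, 7, 7, 10, 12]
Append remaining from left: [17, 19, 24]. Merged: [1, 7, 7, 10, 12, 17, 19, 24]

Final merged array: [1, 7, 7, 10, 12, 17, 19, 24]
Total comparisons: 5

The merged array is [1, 7, 7, 10, 12, 17, 19, 24], requiring 5 comparisons. The merge step runs in O(n) time where n is the total number of elements.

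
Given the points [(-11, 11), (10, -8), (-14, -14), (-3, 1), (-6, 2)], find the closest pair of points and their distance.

Computing all pairwise distances among 5 points:

d((-11, 11), (10, -8)) = 28.3196
d((-11, 11), (-14, -14)) = 25.1794
d((-11, 11), (-3, 1)) = 12.8062
d((-11, 11), (-6, 2)) = 10.2956
d((10, -8), (-14, -14)) = 24.7386
d((10, -8), (-3, 1)) = 15.8114
d((10, -8), (-6, 2)) = 18.868
d((-14, -14), (-3, 1)) = 18.6011
d((-14, -14), (-6, 2)) = 17.8885
d((-3, 1), (-6, 2)) = 3.1623 <-- minimum

Closest pair: (-3, 1) and (-6, 2) with distance 3.1623

The closest pair is (-3, 1) and (-6, 2) with Euclidean distance 3.1623. For 5 points, brute-force pairwise comparison is shown above. For large n, the divide-and-conquer algorithm (sort by x, recurse on halves, check the dividing strip) achieves O(n log n).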